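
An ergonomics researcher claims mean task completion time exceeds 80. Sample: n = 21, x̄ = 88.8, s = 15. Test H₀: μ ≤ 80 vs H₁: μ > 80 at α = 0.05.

t = (88.8 - 80)/(15/√21) = 2.688, df = 20. Critical t = 1.725. Reject H₀.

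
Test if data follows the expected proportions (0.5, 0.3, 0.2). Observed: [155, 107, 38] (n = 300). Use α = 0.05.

Expected: [150.0, 90.0, 60.0]. χ² = 11.444. df = 2, critical = 5.991. Reject H₀.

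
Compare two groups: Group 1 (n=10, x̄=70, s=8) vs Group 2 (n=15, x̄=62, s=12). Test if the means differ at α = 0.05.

Pooled sp = 10.62. t = 1.846, df = 23. Critical t = ±2.069. Fail to reject H₀.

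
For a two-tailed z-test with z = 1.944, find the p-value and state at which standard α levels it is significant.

p = 2·P(Z > |1.944|) = 2·(1 - Φ(1.944)) ≈ 0.0519. Significant at α = 0.1.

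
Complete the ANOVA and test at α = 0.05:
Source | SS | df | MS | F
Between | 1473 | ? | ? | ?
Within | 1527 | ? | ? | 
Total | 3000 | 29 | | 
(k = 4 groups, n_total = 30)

df_between = 3, df_within = 26. MS_between = 491.0, MS_within = 58.73. F = 8.36, F_crit ≈ 2.975. Reject H₀.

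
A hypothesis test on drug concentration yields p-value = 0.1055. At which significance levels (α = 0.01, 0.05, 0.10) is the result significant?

p = 0.1055. Not significant at any of the given levels.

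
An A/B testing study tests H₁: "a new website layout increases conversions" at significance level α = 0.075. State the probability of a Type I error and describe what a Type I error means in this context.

P(Type I error) = α = 0.075. A Type I error is rejecting H₀ when H₀ is actually true (false positive) — here, concluding that a new website layout increases conversions when in fact this is not the case. Consequence: rolling out a layout that doesn't actually help — wasted engineering effort.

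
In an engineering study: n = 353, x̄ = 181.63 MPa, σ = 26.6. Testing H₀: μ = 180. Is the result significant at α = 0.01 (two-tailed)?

z = (181.63 - 180)/(26.6/√353) = 1.151. Since |z| ≤ 2.576, not significant at α = 0.01.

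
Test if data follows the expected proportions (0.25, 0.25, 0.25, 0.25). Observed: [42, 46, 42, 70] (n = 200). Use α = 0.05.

Expected: [50.0, 50.0, 50.0, 50.0]. χ² = 10.88. df = 3, critical = 7.815. Reject H₀.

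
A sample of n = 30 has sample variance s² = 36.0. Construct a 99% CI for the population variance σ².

df = 29. χ²_{0.005} = 52.336, χ²_{0.995} = 13.121. CI for σ² = ((n-1)s²/χ²_{α/2}, (n-1)s²/χ²_{1-α/2}) = (29·36.0/52.336, 29·36.0/13.121) = (19.95, 79.57)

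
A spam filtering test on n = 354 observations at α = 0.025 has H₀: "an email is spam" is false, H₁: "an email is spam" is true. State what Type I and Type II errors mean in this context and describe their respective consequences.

Type I (false positive): concluding that an email is spam when it is not — a legitimate email is sent to the spam folder and the user misses it. Type II (false negative): failing to conclude that an email is spam when it is — a spam email lands in the inbox. Which is costlier depends on domain priorities and is a judgement call rather than a statistical fact.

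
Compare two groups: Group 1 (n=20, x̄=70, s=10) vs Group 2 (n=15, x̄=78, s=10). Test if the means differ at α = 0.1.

Pooled sp = 10.0. t = -2.342, df = 33. Critical t = ±1.692. Reject H₀.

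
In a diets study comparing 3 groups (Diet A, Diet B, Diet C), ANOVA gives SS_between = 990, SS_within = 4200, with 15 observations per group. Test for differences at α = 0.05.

df_between = 2, df_within = 42. F = MS_between/MS_within = 495.0/100.0 = 4.95. F_crit ≈ 3.22. Reject H₀. At least one mean differs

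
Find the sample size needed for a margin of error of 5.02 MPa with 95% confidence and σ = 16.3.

n = (z*σ/E)² = (1.96×16.3/5.02)² = 40.5 → n = 41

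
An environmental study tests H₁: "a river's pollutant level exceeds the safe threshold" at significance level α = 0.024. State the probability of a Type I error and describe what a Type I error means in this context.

P(Type I error) = α = 0.024. A Type I error is rejecting H₀ when H₀ is actually true (false positive) — here, concluding that a river's pollutant level exceeds the safe threshold when in fact this is not the case. Consequence: shutting down a compliant factory unnecessarily.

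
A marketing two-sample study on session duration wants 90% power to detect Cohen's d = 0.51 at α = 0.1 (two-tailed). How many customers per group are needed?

z_{α/2} = 1.645, z_β = Φ⁻¹(0.9) = 1.282. For medium effect (d = 0.51): n per group = 2(z_{α/2} + z_β)²/d² = 2(1.645 + 1.282)²/0.51² = 65.9 → 66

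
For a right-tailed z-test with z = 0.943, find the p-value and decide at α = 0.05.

p = P(Z > 0.943) = 1 - Φ(0.943) ≈ 0.1728. Since p ≥ 0.05, fail to reject H₀ (not significant) at α = 0.05.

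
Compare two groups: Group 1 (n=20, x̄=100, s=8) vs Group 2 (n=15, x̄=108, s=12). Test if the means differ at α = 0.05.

Pooled sp = 9.9. t = -2.367, df = 33. Critical t = ±2.035. Reject H₀.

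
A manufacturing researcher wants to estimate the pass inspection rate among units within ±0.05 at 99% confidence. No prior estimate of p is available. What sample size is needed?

Conservative approach: use p = 0.5 (maximizes p(1-p) = 0.25). n = z²(0.25)/E² = 2.576²×0.25/0.05² = 663.6 → n = 664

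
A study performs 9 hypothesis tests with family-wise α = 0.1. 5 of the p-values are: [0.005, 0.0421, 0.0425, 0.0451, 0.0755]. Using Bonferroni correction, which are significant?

Bonferroni α = 0.1/9 = 0.01111. Significant p-values: [0.005]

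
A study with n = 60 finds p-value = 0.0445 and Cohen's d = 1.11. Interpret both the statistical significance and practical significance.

Statistically significant (p = 0.0445 < 0.05). Cohen's d = 1.11 indicates a large effect size. Both statistical and practical significance should be considered.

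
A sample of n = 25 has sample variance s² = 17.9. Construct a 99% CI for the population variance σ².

df = 24. χ²_{0.005} = 45.559, χ²_{0.995} = 9.886. CI for σ² = ((n-1)s²/χ²_{α/2}, (n-1)s²/χ²_{1-α/2}) = (24·17.9/45.559, 24·17.9/9.886) = (9.43, 43.46)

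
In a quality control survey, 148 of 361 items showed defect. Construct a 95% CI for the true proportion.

p̂ = 0.41. CI = p̂ ± z*√(p̂(1-p̂)/n) = (0.359, 0.461)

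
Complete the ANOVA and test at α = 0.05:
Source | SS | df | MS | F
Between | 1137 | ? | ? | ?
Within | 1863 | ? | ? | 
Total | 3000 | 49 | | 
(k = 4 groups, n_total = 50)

df_between = 3, df_within = 46. MS_between = 379.0, MS_within = 40.5. F = 9.358, F_crit ≈ 2.807. Reject H₀.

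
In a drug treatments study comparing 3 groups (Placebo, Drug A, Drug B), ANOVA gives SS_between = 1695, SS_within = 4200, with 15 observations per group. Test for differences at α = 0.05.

df_between = 2, df_within = 42. F = MS_between/MS_within = 847.5/100.0 = 8.475. F_crit ≈ 3.22. Reject H₀. At least one mean differs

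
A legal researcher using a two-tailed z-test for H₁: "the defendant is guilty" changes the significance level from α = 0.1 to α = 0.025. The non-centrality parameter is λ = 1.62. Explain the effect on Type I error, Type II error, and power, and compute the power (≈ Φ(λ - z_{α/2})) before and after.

Decreasing α from 0.1 to 0.025:
• Type I error rate decreases (α is the Type I rate by definition).
• Critical value moves from z_{α/2} = 1.645 to 2.241, so power = Φ(λ - z_{α/2}) goes from Φ(1.62 - 1.645) = 0.49 to Φ(1.62 - 2.241) = 0.267.
• Type II error rate β = 1 - power therefore increases (0.51 → 0.733).
Appropriate when false positives are costly — here, convicting an innocent person.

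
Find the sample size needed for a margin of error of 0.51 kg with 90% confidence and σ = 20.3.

n = (z*σ/E)² = (1.645×20.3/0.51)² = 4287.3 → n = 4288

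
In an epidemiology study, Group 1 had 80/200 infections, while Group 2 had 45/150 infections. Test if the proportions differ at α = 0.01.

p̂₁ = 0.4, p̂₂ = 0.3, pooled p̂ = 0.357. z = 1.932. Critical: ±2.576. Fail to reject H₀.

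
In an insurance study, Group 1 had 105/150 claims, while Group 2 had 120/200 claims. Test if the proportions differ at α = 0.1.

p̂₁ = 0.7, p̂₂ = 0.6, pooled p̂ = 0.643. z = 1.932. Critical: ±1.645. Reject H₀.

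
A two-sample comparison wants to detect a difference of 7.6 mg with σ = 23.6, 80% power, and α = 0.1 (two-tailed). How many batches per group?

n per group = 2(z_α/2 + z_β)²σ²/d² = 2×(1.645 + 0.84)²×23.6²/7.6² = 119.1 → n = 120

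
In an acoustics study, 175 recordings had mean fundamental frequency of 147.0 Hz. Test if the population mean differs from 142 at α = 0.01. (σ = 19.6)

z = (x̄ - μ₀)/(σ/√n) = (147.0 - 142)/(19.6/√175) = 3.375. Critical value: ±2.576. Since |3.375| > 2.576, Reject H₀.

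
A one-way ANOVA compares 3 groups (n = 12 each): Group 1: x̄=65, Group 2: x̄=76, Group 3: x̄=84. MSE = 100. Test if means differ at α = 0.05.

Grand mean = 75.0. SS_between = 2184.0, MS_between = 1092.0. F = 10.92, F_crit ≈ 3.285. Reject H₀.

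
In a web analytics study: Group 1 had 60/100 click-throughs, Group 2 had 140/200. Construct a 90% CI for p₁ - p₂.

p̂₁ = 0.6, p̂₂ = 0.7. Difference = -0.1. CI = (-0.197, -0.003)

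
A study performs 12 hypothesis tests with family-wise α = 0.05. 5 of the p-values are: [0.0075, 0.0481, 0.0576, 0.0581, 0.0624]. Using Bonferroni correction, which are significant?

Bonferroni α = 0.05/12 = 0.00417. None of the given p-values are significant.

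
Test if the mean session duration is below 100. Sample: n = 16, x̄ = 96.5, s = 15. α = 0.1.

t = (96.5 - 100)/(15/√16) = -0.933, df = 15. Critical t = -1.341. Fail to reject H₀.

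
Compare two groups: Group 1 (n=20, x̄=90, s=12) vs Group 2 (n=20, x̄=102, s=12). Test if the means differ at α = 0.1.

Pooled sp = 12.0. t = -3.162, df = 38. Critical t = ±1.686. Reject H₀.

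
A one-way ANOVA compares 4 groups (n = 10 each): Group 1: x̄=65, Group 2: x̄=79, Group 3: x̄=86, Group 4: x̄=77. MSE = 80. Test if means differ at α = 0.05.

Grand mean = 76.75. SS_between = 2287.5, MS_between = 762.5. F = 9.531, F_crit ≈ 2.866. Reject H₀.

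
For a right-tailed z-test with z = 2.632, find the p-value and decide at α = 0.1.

p = P(Z > 2.632) = 1 - Φ(2.632) ≈ 0.0042. Since p < 0.1, reject H₀ (significant) at α = 0.1.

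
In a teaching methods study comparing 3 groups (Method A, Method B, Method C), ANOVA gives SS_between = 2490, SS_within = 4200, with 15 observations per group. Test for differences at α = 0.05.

df_between = 2, df_within = 42. F = MS_between/MS_within = 1245.0/100.0 = 12.45. F_crit ≈ 3.22. Reject H₀. At least one mean differs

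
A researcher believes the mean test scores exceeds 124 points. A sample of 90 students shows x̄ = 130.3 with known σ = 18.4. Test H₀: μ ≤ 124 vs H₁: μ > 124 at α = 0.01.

z = 3.248. Critical value: 2.33. Reject H₀.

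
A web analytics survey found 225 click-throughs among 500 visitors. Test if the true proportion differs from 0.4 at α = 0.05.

p̂ = 0.45, p₀ = 0.4. z = (p̂ - p₀)/√(p₀(1-p₀)/n) = 2.282. Critical: ±1.96. Reject H₀.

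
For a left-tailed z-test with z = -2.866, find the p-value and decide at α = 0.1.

p = P(Z < -2.866) = Φ(-2.866) ≈ 0.0021. Since p < 0.1, reject H₀ (significant) at α = 0.1.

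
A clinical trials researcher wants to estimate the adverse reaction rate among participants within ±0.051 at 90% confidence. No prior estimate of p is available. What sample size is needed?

Conservative approach: use p = 0.5 (maximizes p(1-p) = 0.25). n = z²(0.25)/E² = 1.645²×0.25/0.051² = 260.1 → n = 261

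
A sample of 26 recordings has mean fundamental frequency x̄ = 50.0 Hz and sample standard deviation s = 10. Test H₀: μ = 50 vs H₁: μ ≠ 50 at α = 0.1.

t = (x̄ - μ₀)/(s/√n) = (50.0 - 50)/(10/√26) = 0.0. df = 25, critical t = ±1.708. Fail to reject H₀.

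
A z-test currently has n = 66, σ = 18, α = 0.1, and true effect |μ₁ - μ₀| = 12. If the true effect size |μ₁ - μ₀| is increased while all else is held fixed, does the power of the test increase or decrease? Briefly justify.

Power increases: a larger true effect increases the non-centrality λ = |μ₁ - μ₀|/(σ/√n).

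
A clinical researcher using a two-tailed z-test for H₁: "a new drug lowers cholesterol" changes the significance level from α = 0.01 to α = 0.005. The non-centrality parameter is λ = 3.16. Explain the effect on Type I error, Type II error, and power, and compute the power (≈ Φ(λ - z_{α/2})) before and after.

Decreasing α from 0.01 to 0.005:
• Type I error rate decreases (α is the Type I rate by definition).
• Critical value moves from z_{α/2} = 2.576 to 2.807, so power = Φ(λ - z_{α/2}) goes from Φ(3.16 - 2.576) = 0.72 to Φ(3.16 - 2.807) = 0.638.
• Type II error rate β = 1 - power therefore increases (0.28 → 0.362).
Appropriate when false positives are costly — here, approving an ineffective drug — patients take a useless medication and may skip effective alternatives.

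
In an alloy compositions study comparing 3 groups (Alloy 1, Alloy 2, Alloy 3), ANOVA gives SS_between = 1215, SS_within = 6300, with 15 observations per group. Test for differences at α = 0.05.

df_between = 2, df_within = 42. F = MS_between/MS_within = 607.5/150.0 = 4.05. F_crit ≈ 3.22. Reject H₀. At least one mean differs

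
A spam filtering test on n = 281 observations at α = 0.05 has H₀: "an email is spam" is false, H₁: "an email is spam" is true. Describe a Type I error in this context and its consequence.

Type I error: rejecting H₀ when it is true — concluding that an email is spam when in fact it is not. Consequence: a legitimate email is sent to the spam folder and the user misses it.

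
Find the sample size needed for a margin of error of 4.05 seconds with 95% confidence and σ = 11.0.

n = (z*σ/E)² = (1.96×11.0/4.05)² = 28.3 → n = 29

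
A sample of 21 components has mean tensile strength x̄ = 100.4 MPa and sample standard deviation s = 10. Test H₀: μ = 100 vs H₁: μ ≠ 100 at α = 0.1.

t = (x̄ - μ₀)/(s/√n) = (100.4 - 100)/(10/√21) = 0.183. df = 20, critical t = ±1.725. Fail to reject H₀.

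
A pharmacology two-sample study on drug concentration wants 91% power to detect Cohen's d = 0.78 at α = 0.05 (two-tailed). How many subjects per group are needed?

z_{α/2} = 1.96, z_β = Φ⁻¹(0.91) = 1.341. For medium effect (d = 0.78): n per group = 2(z_{α/2} + z_β)²/d² = 2(1.96 + 1.341)²/0.78² = 35.8 → 36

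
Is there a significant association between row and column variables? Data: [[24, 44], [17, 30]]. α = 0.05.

χ² = 0.009. df = 1, critical = 3.841. Fail to reject H₀. No evidence of dependence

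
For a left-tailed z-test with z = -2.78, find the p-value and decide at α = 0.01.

p = P(Z < -2.78) = Φ(-2.78) ≈ 0.0027. Since p < 0.01, reject H₀ (significant) at α = 0.01.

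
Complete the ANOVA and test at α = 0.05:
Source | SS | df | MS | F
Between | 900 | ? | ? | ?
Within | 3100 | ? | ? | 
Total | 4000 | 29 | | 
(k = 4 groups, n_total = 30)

df_between = 3, df_within = 26. MS_between = 300.0, MS_within = 119.23. F = 2.516, F_crit ≈ 2.975. Fail to reject H₀.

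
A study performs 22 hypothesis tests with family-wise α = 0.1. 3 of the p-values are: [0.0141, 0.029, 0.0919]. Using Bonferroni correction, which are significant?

Bonferroni α = 0.1/22 = 0.00455. None of the given p-values are significant.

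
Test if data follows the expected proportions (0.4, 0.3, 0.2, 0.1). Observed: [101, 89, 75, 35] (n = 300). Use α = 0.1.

Expected: [120.0, 90.0, 60.0, 30.0]. χ² = 7.603. df = 3, critical = 6.251. Reject H₀.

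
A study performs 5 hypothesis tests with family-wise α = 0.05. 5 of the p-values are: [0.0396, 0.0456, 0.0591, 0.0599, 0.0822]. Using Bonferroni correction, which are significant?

Bonferroni α = 0.05/5 = 0.01. None of the given p-values are significant.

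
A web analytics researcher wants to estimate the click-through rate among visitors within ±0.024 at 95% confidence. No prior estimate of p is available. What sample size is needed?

Conservative approach: use p = 0.5 (maximizes p(1-p) = 0.25). n = z²(0.25)/E² = 1.96²×0.25/0.024² = 1667.4 → n = 1668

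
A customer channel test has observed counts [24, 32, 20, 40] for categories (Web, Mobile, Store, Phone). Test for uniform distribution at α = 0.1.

Expected = 29 each. χ² = Σ(O-E)²/E = 8.138. df = 3, critical value = 6.251. Reject H₀.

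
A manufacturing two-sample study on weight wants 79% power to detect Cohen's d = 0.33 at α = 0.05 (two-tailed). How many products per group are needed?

z_{α/2} = 1.96, z_β = Φ⁻¹(0.79) = 0.806. For small effect (d = 0.33): n per group = 2(z_{α/2} + z_β)²/d² = 2(1.96 + 0.806)²/0.33² = 140.5 → 141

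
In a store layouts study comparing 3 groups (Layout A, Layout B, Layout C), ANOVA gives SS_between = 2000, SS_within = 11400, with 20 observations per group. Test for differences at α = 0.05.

df_between = 2, df_within = 57. F = MS_between/MS_within = 1000.0/200.0 = 5.0. F_crit ≈ 3.159. Reject H₀. At least one mean differs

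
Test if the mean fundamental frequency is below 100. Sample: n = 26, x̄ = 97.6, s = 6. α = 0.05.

t = (97.6 - 100)/(6/√26) = -2.04, df = 25. Critical t = -1.708. Reject H₀.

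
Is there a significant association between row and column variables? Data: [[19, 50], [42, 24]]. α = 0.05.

χ² = 17.749. df = 1, critical = 3.841. Reject H₀. Variables are dependent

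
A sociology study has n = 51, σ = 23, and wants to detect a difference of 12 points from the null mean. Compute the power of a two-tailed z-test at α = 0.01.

SE = σ/√n = 23/√51 = 3.221. Non-centrality λ = d/SE = 12/3.221 = 3.726. Power ≈ Φ(λ - z_{α/2}) = Φ(3.726 - 2.576) = Φ(1.15) = 0.875.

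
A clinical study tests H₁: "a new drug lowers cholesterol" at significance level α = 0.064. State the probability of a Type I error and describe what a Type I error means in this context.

P(Type I error) = α = 0.064. A Type I error is rejecting H₀ when H₀ is actually true (false positive) — here, concluding that a new drug lowers cholesterol when in fact this is not the case. Consequence: approving an ineffective drug — patients take a useless medication and may skip effective alternatives.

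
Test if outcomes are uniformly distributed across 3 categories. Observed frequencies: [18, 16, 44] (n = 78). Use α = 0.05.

Expected = 26 each. χ² = Σ(O-E)²/E = 18.769. df = 2, critical value = 5.991. Reject H₀.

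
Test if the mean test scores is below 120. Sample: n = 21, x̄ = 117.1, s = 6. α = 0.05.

t = (117.1 - 120)/(6/√21) = -2.215, df = 20. Critical t = -1.725. Reject H₀.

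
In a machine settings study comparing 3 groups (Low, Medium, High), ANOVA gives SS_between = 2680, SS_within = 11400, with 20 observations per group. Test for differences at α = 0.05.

df_between = 2, df_within = 57. F = MS_between/MS_within = 1340.0/200.0 = 6.7. F_crit ≈ 3.159. Reject H₀. At least one mean differs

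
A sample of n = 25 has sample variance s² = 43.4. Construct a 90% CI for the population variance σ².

df = 24. χ²_{0.05} = 36.415, χ²_{0.95} = 13.848. CI for σ² = ((n-1)s²/χ²_{α/2}, (n-1)s²/χ²_{1-α/2}) = (24·43.4/36.415, 24·43.4/13.848) = (28.6, 75.22)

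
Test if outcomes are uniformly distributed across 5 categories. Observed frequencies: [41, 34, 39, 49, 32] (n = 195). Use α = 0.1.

Expected = 39 each. χ² = Σ(O-E)²/E = 4.564. df = 4, critical value = 7.779. Fail to reject H₀.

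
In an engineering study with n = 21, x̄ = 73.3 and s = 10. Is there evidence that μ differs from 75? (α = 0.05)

t = (x̄ - μ₀)/(s/√n) = (73.3 - 75)/(10/√21) = -0.779. df = 20, critical t = ±2.086. Fail to reject H₀.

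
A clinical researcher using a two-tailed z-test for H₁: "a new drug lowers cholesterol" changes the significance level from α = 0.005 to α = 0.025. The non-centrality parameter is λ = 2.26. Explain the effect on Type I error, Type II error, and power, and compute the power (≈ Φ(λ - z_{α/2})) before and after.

Increasing α from 0.005 to 0.025:
• Type I error rate increases (α is the Type I rate by definition).
• Critical value moves from z_{α/2} = 2.807 to 2.241, so power = Φ(λ - z_{α/2}) goes from Φ(2.26 - 2.807) = 0.292 to Φ(2.26 - 2.241) = 0.508.
• Type II error rate β = 1 - power therefore decreases (0.708 → 0.492).
Appropriate when false negatives are costly — here, shelving an effective drug — patients miss out on a treatment that would have helped.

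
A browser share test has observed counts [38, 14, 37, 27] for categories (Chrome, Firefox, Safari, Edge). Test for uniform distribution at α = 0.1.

Expected = 29 each. χ² = Σ(O-E)²/E = 12.897. df = 3, critical value = 6.251. Reject H₀.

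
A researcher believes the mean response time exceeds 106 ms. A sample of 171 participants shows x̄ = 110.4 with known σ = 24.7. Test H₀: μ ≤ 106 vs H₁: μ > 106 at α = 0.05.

z = 2.329. Critical value: 1.645. Reject H₀.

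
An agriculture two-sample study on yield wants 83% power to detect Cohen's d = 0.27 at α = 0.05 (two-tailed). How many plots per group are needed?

z_{α/2} = 1.96, z_β = Φ⁻¹(0.83) = 0.954. For small effect (d = 0.27): n per group = 2(z_{α/2} + z_β)²/d² = 2(1.96 + 0.954)²/0.27² = 233.0 → 233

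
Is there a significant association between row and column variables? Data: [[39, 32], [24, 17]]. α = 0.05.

χ² = 0.137. df = 1, critical = 3.841. Fail to reject H₀. No evidence of dependence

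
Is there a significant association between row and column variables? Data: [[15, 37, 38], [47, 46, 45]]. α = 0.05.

χ² = 8.347. df = 2, critical = 5.991. Reject H₀. Variables are dependent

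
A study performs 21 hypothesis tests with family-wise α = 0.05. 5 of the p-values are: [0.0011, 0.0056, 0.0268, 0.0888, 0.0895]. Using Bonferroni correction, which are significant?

Bonferroni α = 0.05/21 = 0.00238. Significant p-values: [0.0011]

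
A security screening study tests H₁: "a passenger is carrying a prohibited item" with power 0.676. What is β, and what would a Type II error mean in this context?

β = 1 - power = 1 - 0.676 = 0.324. A Type II error is failing to reject H₀ when H₀ is false (false negative) — here, failing to conclude that a passenger is carrying a prohibited item when in fact it is true. Consequence: letting a prohibited item through — security breach.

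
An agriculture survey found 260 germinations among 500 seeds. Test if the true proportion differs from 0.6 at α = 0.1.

p̂ = 0.52, p₀ = 0.6. z = (p̂ - p₀)/√(p₀(1-p₀)/n) = -3.651. Critical: ±1.645. Reject H₀.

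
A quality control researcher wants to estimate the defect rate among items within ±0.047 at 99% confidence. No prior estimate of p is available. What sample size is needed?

Conservative approach: use p = 0.5 (maximizes p(1-p) = 0.25). n = z²(0.25)/E² = 2.576²×0.25/0.047² = 751.0 → n = 751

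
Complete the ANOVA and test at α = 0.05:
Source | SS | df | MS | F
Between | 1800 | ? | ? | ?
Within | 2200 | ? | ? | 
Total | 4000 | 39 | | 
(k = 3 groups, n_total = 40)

df_between = 2, df_within = 37. MS_between = 900.0, MS_within = 59.46. F = 15.136, F_crit ≈ 3.252. Reject H₀.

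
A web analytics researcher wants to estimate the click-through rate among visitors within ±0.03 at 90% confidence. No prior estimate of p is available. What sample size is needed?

Conservative approach: use p = 0.5 (maximizes p(1-p) = 0.25). n = z²(0.25)/E² = 1.645²×0.25/0.03² = 751.7 → n = 752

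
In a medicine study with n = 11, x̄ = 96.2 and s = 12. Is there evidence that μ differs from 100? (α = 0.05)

t = (x̄ - μ₀)/(s/√n) = (96.2 - 100)/(12/√11) = -1.05. df = 10, critical t = ±2.228. Fail to reject H₀.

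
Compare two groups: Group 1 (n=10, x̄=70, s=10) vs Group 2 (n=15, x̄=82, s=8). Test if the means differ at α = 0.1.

Pooled sp = 8.84. t = -3.326, df = 23. Critical t = ±1.714. Reject H₀.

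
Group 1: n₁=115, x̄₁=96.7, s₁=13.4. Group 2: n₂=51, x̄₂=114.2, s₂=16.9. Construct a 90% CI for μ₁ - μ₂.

Difference = -17.5. SE = √(13.4²/115 + 16.9²/51) = 2.676. CI = (-21.9, -13.1)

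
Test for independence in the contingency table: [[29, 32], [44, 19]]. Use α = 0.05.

χ² = 6.365. df = 1, critical = 3.841. Reject H₀. Variables are dependent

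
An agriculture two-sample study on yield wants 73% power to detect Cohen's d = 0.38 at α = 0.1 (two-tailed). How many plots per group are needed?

z_{α/2} = 1.645, z_β = Φ⁻¹(0.73) = 0.613. For small effect (d = 0.38): n per group = 2(z_{α/2} + z_β)²/d² = 2(1.645 + 0.613)²/0.38² = 70.6 → 71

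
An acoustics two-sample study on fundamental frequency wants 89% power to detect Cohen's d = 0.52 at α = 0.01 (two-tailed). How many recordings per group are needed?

z_{α/2} = 2.576, z_β = Φ⁻¹(0.89) = 1.227. For medium effect (d = 0.52): n per group = 2(z_{α/2} + z_β)²/d² = 2(2.576 + 1.227)²/0.52² = 107.0 → 107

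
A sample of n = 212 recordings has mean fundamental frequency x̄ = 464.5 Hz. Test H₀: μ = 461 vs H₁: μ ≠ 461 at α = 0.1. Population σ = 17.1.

z = (x̄ - μ₀)/(σ/√n) = (464.5 - 461)/(17.1/√212) = 2.98. Critical value: ±1.645. Since |2.98| > 1.645, Reject H₀.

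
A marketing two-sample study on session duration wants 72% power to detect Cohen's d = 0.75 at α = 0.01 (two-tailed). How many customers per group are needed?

z_{α/2} = 2.576, z_β = Φ⁻¹(0.72) = 0.583. For medium effect (d = 0.75): n per group = 2(z_{α/2} + z_β)²/d² = 2(2.576 + 0.583)²/0.75² = 35.5 → 36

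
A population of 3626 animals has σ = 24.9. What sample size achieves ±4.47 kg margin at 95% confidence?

Without FPC: n₀ = (1.96×24.9/4.47)² = 119.205. With FPC: n = n₀N/(n₀+N-1) = 115.4 → n = 116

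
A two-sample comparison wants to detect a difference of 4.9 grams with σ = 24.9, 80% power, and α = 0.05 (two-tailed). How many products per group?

n per group = 2(z_α/2 + z_β)²σ²/d² = 2×(1.96 + 0.84)²×24.9²/4.9² = 404.9 → n = 405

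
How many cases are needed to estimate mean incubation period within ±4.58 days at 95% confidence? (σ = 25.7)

n = (z*σ/E)² = (1.96×25.7/4.58)² = 121.0 → n = 121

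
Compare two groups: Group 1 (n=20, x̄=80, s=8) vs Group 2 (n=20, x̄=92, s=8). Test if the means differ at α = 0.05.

Pooled sp = 8.0. t = -4.743, df = 38. Critical t = ±2.024. Reject H₀.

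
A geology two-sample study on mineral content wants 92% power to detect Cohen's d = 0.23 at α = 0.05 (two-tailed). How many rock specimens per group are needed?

z_{α/2} = 1.96, z_β = Φ⁻¹(0.92) = 1.405. For small effect (d = 0.23): n per group = 2(z_{α/2} + z_β)²/d² = 2(1.96 + 1.405)²/0.23² = 428.1 → 429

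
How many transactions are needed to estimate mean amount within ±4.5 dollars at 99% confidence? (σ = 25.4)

n = (z*σ/E)² = (2.576×25.4/4.5)² = 211.4 → n = 212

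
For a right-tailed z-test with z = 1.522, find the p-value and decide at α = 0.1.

p = P(Z > 1.522) = 1 - Φ(1.522) ≈ 0.064. Since p < 0.1, reject H₀ (significant) at α = 0.1.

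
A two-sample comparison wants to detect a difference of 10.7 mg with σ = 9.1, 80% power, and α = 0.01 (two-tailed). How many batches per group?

n per group = 2(z_α/2 + z_β)²σ²/d² = 2×(2.576 + 0.84)²×9.1²/10.7² = 16.9 → n = 17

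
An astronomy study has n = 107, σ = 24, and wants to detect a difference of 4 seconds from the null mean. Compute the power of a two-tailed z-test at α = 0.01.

SE = σ/√n = 24/√107 = 2.32. Non-centrality λ = d/SE = 4/2.32 = 1.724. Power ≈ Φ(λ - z_{α/2}) = Φ(1.724 - 2.576) = Φ(-0.852) = 0.197.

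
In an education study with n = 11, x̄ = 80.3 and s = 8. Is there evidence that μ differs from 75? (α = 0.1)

t = (x̄ - μ₀)/(s/√n) = (80.3 - 75)/(8/√11) = 2.197. df = 10, critical t = ±1.812. Reject H₀.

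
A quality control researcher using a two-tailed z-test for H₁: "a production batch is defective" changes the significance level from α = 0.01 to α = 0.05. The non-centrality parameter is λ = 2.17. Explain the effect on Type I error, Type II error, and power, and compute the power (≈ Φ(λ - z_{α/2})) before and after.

Increasing α from 0.01 to 0.05:
• Type I error rate increases (α is the Type I rate by definition).
• Critical value moves from z_{α/2} = 2.576 to 1.96, so power = Φ(λ - z_{α/2}) goes from Φ(2.17 - 2.576) = 0.342 to Φ(2.17 - 1.96) = 0.583.
• Type II error rate β = 1 - power therefore decreases (0.658 → 0.417).
Appropriate when false negatives are costly — here, shipping a defective batch — faulty products reach customers.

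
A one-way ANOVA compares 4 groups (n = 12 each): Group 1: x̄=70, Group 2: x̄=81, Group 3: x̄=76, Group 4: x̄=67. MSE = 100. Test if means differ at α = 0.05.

Grand mean = 73.5. SS_between = 1404.0, MS_between = 468.0. F = 4.68, F_crit ≈ 2.816. Reject H₀.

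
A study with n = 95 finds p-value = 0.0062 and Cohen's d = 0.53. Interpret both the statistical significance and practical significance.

Statistically significant (p = 0.0062 < 0.05). Cohen's d = 0.53 indicates a medium effect size. Both statistical and practical significance should be considered.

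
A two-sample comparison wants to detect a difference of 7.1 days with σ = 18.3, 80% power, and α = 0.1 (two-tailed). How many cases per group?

n per group = 2(z_α/2 + z_β)²σ²/d² = 2×(1.645 + 0.84)²×18.3²/7.1² = 82.05 → n = 83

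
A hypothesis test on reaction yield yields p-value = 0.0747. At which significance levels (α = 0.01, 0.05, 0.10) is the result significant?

p = 0.0747. Significant at: α = 0.1.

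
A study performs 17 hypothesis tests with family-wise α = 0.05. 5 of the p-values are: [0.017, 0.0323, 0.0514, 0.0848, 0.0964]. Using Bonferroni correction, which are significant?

Bonferroni α = 0.05/17 = 0.00294. None of the given p-values are significant.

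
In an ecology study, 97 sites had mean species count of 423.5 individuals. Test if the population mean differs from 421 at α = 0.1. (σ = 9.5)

z = (x̄ - μ₀)/(σ/√n) = (423.5 - 421)/(9.5/√97) = 2.592. Critical value: ±1.645. Since |2.592| > 1.645, Reject H₀.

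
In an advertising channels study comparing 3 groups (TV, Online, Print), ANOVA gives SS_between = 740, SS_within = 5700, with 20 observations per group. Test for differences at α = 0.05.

df_between = 2, df_within = 57. F = MS_between/MS_within = 370.0/100.0 = 3.7. F_crit ≈ 3.159. Reject H₀. At least one mean differs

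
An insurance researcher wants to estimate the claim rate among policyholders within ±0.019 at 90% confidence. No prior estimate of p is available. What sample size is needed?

Conservative approach: use p = 0.5 (maximizes p(1-p) = 0.25). n = z²(0.25)/E² = 1.645²×0.25/0.019² = 1874.0 → n = 1874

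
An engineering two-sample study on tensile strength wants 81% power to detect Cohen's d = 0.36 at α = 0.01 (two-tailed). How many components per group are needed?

z_{α/2} = 2.576, z_β = Φ⁻¹(0.81) = 0.878. For small effect (d = 0.36): n per group = 2(z_{α/2} + z_β)²/d² = 2(2.576 + 0.878)²/0.36² = 184.1 → 185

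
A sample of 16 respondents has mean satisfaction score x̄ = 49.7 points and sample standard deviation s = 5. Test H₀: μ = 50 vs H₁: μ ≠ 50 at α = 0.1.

t = (x̄ - μ₀)/(s/√n) = (49.7 - 50)/(5/√16) = -0.24. df = 15, critical t = ±1.753. Fail to reject H₀.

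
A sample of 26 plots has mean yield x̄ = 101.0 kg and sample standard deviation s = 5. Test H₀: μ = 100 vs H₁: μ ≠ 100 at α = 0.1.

t = (x̄ - μ₀)/(s/√n) = (101.0 - 100)/(5/√26) = 1.02. df = 25, critical t = ±1.708. Fail to reject H₀.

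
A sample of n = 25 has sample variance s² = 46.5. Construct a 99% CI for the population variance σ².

df = 24. χ²_{0.005} = 45.559, χ²_{0.995} = 9.886. CI for σ² = ((n-1)s²/χ²_{α/2}, (n-1)s²/χ²_{1-α/2}) = (24·46.5/45.559, 24·46.5/9.886) = (24.5, 112.89)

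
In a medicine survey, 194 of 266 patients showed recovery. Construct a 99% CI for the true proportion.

p̂ = 0.729. CI = p̂ ± z*√(p̂(1-p̂)/n) = (0.659, 0.799)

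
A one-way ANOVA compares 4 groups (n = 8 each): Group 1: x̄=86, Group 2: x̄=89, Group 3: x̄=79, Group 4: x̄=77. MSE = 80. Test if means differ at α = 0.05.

Grand mean = 82.75. SS_between = 774.0, MS_between = 258.0. F = 3.225, F_crit ≈ 2.947. Reject H₀.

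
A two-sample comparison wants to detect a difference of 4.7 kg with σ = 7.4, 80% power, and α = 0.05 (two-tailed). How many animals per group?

n per group = 2(z_α/2 + z_β)²σ²/d² = 2×(1.96 + 0.84)²×7.4²/4.7² = 38.9 → n = 39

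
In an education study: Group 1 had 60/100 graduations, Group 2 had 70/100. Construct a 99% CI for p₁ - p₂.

p̂₁ = 0.6, p̂₂ = 0.7. Difference = -0.1. CI = (-0.273, 0.073)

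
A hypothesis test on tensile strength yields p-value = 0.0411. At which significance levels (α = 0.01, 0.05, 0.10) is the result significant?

p = 0.0411. Significant at: α = 0.05, 0.1.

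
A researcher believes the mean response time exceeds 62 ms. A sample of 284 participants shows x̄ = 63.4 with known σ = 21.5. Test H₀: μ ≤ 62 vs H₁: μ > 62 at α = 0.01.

z = 1.097. Critical value: 2.33. Fail to reject H₀.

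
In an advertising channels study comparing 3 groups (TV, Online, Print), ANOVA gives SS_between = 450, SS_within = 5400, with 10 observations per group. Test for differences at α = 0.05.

df_between = 2, df_within = 27. F = MS_between/MS_within = 225.0/200.0 = 1.125. F_crit ≈ 3.354. Fail to reject H₀.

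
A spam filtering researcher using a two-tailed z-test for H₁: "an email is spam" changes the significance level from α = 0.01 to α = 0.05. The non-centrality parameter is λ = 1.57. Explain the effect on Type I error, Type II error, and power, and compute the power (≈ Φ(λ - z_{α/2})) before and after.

Increasing α from 0.01 to 0.05:
• Type I error rate increases (α is the Type I rate by definition).
• Critical value moves from z_{α/2} = 2.576 to 1.96, so power = Φ(λ - z_{α/2}) goes from Φ(1.57 - 2.576) = 0.157 to Φ(1.57 - 1.96) = 0.348.
• Type II error rate β = 1 - power therefore decreases (0.843 → 0.652).
Appropriate when false negatives are costly — here, a spam email lands in the inbox.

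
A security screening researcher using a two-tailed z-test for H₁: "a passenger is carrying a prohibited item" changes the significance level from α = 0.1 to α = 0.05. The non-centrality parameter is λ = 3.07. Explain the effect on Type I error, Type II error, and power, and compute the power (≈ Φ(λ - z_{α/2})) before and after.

Decreasing α from 0.1 to 0.05:
• Type I error rate decreases (α is the Type I rate by definition).
• Critical value moves from z_{α/2} = 1.645 to 1.96, so power = Φ(λ - z_{α/2}) goes from Φ(3.07 - 1.645) = 0.923 to Φ(3.07 - 1.96) = 0.867.
• Type II error rate β = 1 - power therefore increases (0.077 → 0.133).
Appropriate when false positives are costly — here, detaining an innocent passenger — delay and inconvenience.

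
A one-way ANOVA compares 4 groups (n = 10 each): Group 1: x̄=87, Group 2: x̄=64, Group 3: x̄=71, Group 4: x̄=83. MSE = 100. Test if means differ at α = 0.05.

Grand mean = 76.25. SS_between = 3387.5, MS_between = 1129.17. F = 11.292, F_crit ≈ 2.866. Reject H₀.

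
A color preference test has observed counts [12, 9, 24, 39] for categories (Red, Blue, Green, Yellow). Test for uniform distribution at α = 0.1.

Expected = 21 each. χ² = Σ(O-E)²/E = 26.571. df = 3, critical value = 6.251. Reject H₀.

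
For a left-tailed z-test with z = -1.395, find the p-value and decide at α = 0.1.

p = P(Z < -1.395) = Φ(-1.395) ≈ 0.0815. Since p < 0.1, reject H₀ (significant) at α = 0.1.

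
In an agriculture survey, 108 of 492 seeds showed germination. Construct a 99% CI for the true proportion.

p̂ = 0.22. CI = p̂ ± z*√(p̂(1-p̂)/n) = (0.171, 0.268)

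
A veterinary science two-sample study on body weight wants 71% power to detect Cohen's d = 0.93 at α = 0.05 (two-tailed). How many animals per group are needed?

z_{α/2} = 1.96, z_β = Φ⁻¹(0.71) = 0.553. For large effect (d = 0.93): n per group = 2(z_{α/2} + z_β)²/d² = 2(1.96 + 0.553)²/0.93² = 14.6 → 15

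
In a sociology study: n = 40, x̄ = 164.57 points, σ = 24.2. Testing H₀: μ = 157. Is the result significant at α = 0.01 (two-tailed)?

z = (164.57 - 157)/(24.2/√40) = 1.978. Since |z| ≤ 2.576, not significant at α = 0.01.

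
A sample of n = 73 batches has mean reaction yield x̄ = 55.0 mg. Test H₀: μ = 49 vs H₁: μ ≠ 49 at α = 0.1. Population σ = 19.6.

z = (x̄ - μ₀)/(σ/√n) = (55.0 - 49)/(19.6/√73) = 2.616. Critical value: ±1.645. Since |2.616| > 1.645, Reject H₀.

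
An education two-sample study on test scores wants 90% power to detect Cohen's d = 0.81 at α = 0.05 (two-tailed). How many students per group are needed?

z_{α/2} = 1.96, z_β = Φ⁻¹(0.9) = 1.282. For large effect (d = 0.81): n per group = 2(z_{α/2} + z_β)²/d² = 2(1.96 + 1.282)²/0.81² = 32.04 → 33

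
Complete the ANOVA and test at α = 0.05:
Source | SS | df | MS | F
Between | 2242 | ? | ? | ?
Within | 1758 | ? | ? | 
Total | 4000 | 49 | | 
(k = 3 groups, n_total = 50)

df_between = 2, df_within = 47. MS_between = 1121.0, MS_within = 37.4. F = 29.97, F_crit ≈ 3.195. Reject H₀.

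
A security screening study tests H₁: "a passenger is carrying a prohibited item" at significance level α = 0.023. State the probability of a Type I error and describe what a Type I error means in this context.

P(Type I error) = α = 0.023. A Type I error is rejecting H₀ when H₀ is actually true (false positive) — here, concluding that a passenger is carrying a prohibited item when in fact this is not the case. Consequence: detaining an innocent passenger — delay and inconvenience.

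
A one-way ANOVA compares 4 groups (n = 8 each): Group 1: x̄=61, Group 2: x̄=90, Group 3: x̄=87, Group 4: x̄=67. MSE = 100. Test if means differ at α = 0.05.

Grand mean = 76.25. SS_between = 4982.0, MS_between = 1660.67. F = 16.607, F_crit ≈ 2.947. Reject H₀.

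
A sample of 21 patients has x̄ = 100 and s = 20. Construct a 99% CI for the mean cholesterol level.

CI = x̄ ± t*(s/√n) = 100 ± 2.845(20/√21) = (87.58, 112.42)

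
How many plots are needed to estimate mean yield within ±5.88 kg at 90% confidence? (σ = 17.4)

n = (z*σ/E)² = (1.645×17.4/5.88)² = 23.7 → n = 24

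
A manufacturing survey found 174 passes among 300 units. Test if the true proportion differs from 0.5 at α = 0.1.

p̂ = 0.58, p₀ = 0.5. z = (p̂ - p₀)/√(p₀(1-p₀)/n) = 2.771. Critical: ±1.645. Reject H₀.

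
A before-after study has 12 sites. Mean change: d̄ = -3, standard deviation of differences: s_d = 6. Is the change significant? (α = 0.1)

t = d̄/(s_d/√n) = -3/(6/√12) = -1.732. df = 11, critical t = ±1.796. Fail to reject H₀.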